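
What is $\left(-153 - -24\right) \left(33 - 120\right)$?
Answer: $11223$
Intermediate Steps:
$\left(-153 - -24\right) \left(33 - 120\right) = \left(-153 + 24\right) \left(-87\right) = \left(-129\right) \left(-87\right) = 11223$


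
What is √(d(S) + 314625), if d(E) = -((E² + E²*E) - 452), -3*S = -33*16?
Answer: 5*I*√206707 ≈ 2273.3*I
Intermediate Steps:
S = 176 (S = -(-11)*16 = -⅓*(-528) = 176)
d(E) = 452 - E² - E³ (d(E) = -((E² + E³) - 452) = -(-452 + E² + E³) = 452 - E² - E³)
√(d(S) + 314625) = √((452 - 1*176² - 1*176³) + 314625) = √((452 - 1*30976 - 1*5451776) + 314625) = √((452 - 30976 - 5451776) + 314625) = √(-5482300 + 314625) = √(-5167675) = 5*I*√206707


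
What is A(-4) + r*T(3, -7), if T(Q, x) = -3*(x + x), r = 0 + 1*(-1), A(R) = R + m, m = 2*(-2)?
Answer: -50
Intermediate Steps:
m = -4
A(R) = -4 + R (A(R) = R - 4 = -4 + R)
r = -1 (r = 0 - 1 = -1)
T(Q, x) = -6*x
A(-4) + r*T(3, -7) = (-4 - 4) - (-6)*(-7) = -8 - 1*42 = -8 - 42 = -50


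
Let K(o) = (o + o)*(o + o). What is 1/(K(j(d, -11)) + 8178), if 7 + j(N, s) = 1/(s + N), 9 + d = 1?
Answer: 361/3024082 ≈ 0.00011938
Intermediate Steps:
d = -8 (d = -9 + 1 = -8)
j(N, s) = -7 + 1/(N + s) (j(N, s) = -7 + 1/(s + N) = -7 + 1/(N + s))
K(o) = 4*o**2 (K(o) = (2*o)*(2*o) = 4*o**2)
1/(K(j(d, -11)) + 8178) = 1/(4*((1 - 7*(-8) - 7*(-11))/(-8 - 11))**2 + 8178) = 1/(4*((1 + 56 + 77)/(-19))**2 + 8178) = 1/(4*(-1/19*134)**2 + 8178) = 1/(4*(-134/19)**2 + 8178) = 1/(4*(17956/361) + 8178) = 1/(71824/361 + 8178) = 1/(3024082/361) = 361/3024082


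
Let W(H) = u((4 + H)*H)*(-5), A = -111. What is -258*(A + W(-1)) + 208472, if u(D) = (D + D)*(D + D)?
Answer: 283550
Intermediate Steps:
u(D) = 4*D² (u(D) = (2*D)*(2*D) = 4*D²)
W(H) = -20*H²*(4 + H)² (W(H) = (4*((4 + H)*H)²)*(-5) = (4*(H*(4 + H))²)*(-5) = (4*(H²*(4 + H)²))*(-5) = (4*H²*(4 + H)²)*(-5) = -20*H²*(4 + H)²)
-258*(A + W(-1)) + 208472 = -258*(-111 - 20*(-1)²*(4 - 1)²) + 208472 = -258*(-111 - 20*1*3²) + 208472 = -258*(-111 - 20*1*9) + 208472 = -258*(-111 - 180) + 208472 = -258*(-291) + 208472 = 75078 + 208472 = 283550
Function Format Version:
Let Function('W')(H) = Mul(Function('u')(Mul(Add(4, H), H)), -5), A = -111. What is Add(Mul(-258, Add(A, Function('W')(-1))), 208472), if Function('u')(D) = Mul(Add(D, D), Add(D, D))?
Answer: 283550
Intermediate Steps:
Function('u')(D) = Mul(4, Pow(D, 2)) (Function('u')(D) = Mul(Mul(2, D), Mul(2, D)) = Mul(4, Pow(D, 2)))
Function('W')(H) = Mul(-20, Pow(H, 2), Pow(Add(4, H), 2)) (Function('W')(H) = Mul(Mul(4, Pow(Mul(Add(4, H), H), 2)), -5) = Mul(Mul(4, Pow(Mul(H, Add(4, H)), 2)), -5) = Mul(Mul(4, Mul(Pow(H, 2), Pow(Add(4, H), 2))), -5) = Mul(Mul(4, Pow(H, 2), Pow(Add(4, H), 2)), -5) = Mul(-20, Pow(H, 2), Pow(Add(4, H), 2)))
Add(Mul(-258, Add(A, Function('W')(-1))), 208472) = Add(Mul(-258, Add(-111, Mul(-20, Pow(-1, 2), Pow(Add(4, -1), 2)))), 208472) = Add(Mul(-258, Add(-111, Mul(-20, 1, Pow(3, 2)))), 208472) = Add(Mul(-258, Add(-111, Mul(-20, 1, 9))), 208472) = Add(Mul(-258, Add(-111, -180)), 208472) = Add(Mul(-258, -291), 208472) = Add(75078, 208472) = 283550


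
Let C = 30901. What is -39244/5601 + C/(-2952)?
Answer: -96308263/5511384 ≈ -17.474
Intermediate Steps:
-39244/5601 + C/(-2952) = -39244/5601 + 30901/(-2952) = -39244*1/5601 + 30901*(-1/2952) = -39244/5601 - 30901/2952 = -96308263/5511384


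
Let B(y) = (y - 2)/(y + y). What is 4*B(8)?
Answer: 3/2 ≈ 1.5000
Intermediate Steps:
B(y) = (-2 + y)/(2*y) (B(y) = (-2 + y)/((2*y)) = (1/(2*y))*(-2 + y) = (-2 + y)/(2*y))
4*B(8) = 4*((½)*(-2 + 8)/8) = 4*((½)*(⅛)*6) = 4*(3/8) = 3/2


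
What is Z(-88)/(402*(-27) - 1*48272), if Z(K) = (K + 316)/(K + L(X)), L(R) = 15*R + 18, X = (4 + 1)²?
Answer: -114/9016715 ≈ -1.2643e-5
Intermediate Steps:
X = 25 (X = 5² = 25)
L(R) = 18 + 15*R
Z(K) = (316 + K)/(393 + K) (Z(K) = (K + 316)/(K + (18 + 15*25)) = (316 + K)/(K + (18 + 375)) = (316 + K)/(K + 393) = (316 + K)/(393 + K))
Z(-88)/(402*(-27) - 1*48272) = ((316 - 88)/(393 - 88))/(402*(-27) - 1*48272) = (228/305)/(-10854 - 48272) = ((1/305)*228)/(-59126) = (228/305)*(-1/59126) = -114/9016715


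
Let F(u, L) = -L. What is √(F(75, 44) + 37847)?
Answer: √37803 ≈ 194.43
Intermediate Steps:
√(F(75, 44) + 37847) = √(-1*44 + 37847) = √(-44 + 37847) = √37803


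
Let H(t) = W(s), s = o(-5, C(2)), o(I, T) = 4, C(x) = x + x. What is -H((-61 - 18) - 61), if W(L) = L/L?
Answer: -1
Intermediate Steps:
C(x) = 2*x
s = 4
W(L) = 1
H(t) = 1
-H((-61 - 18) - 61) = -1*1 = -1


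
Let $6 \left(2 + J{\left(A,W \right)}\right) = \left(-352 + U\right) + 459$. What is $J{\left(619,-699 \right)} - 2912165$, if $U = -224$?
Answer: $- \frac{5824373}{2} \approx -2.9122 \cdot 10^{6}$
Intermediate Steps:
$J{\left(A,W \right)} = - \frac{43}{2}$ ($J{\left(A,W \right)} = -2 + \frac{\left(-352 - 224\right) + 459}{6} = -2 + \frac{-576 + 459}{6} = -2 + \frac{1}{6} \left(-117\right) = -2 - \frac{39}{2} = - \frac{43}{2}$)
$J{\left(619,-699 \right)} - 2912165 = - \frac{43}{2} - 2912165 = - \frac{5824373}{2}$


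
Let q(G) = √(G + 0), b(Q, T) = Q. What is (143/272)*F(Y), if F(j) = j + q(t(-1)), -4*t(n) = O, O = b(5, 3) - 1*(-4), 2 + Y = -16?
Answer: -1287/136 + 429*I/544 ≈ -9.4632 + 0.7886*I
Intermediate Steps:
Y = -18 (Y = -2 - 16 = -18)
O = 9 (O = 5 - 1*(-4) = 5 + 4 = 9)
t(n) = -9/4 (t(n) = -¼*9 = -9/4)
q(G) = √G
F(j) = j + 3*I/2 (F(j) = j + √(-9/4) = j + 3*I/2)
(143/272)*F(Y) = (143/272)*(-18 + 3*I/2) = (143*(1/272))*(-18 + 3*I/2) = 143*(-18 + 3*I/2)/272 = -1287/136 + 429*I/544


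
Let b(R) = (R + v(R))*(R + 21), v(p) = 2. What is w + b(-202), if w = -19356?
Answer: 16844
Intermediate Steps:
b(R) = (2 + R)*(21 + R) (b(R) = (R + 2)*(R + 21) = (2 + R)*(21 + R))
w + b(-202) = -19356 + (42 + (-202)² + 23*(-202)) = -19356 + (42 + 40804 - 4646) = -19356 + 36200 = 16844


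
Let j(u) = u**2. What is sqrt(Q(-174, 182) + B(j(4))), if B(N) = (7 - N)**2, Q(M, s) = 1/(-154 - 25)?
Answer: sqrt(2595142)/179 ≈ 8.9997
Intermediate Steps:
Q(M, s) = -1/179 (Q(M, s) = 1/(-179) = -1/179)
sqrt(Q(-174, 182) + B(j(4))) = sqrt(-1/179 + (-7 + 4**2)**2) = sqrt(-1/179 + (-7 + 16)**2) = sqrt(-1/179 + 9**2) = sqrt(-1/179 + 81) = sqrt(14498/179) = sqrt(2595142)/179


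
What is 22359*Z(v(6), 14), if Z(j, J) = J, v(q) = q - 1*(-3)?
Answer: 313026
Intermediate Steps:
v(q) = 3 + q (v(q) = q + 3 = 3 + q)
22359*Z(v(6), 14) = 22359*14 = 313026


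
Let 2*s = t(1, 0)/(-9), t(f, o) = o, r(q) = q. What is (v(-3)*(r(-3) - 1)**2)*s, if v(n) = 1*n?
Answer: 0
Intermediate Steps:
v(n) = n
s = 0 (s = (0/(-9))/2 = (0*(-1/9))/2 = (1/2)*0 = 0)
(v(-3)*(r(-3) - 1)**2)*s = -3*(-3 - 1)**2*0 = -3*(-4)**2*0 = -3*16*0 = -48*0 = 0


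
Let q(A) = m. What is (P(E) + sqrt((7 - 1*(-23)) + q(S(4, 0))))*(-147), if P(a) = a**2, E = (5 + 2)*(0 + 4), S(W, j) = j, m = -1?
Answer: -115248 - 147*sqrt(29) ≈ -1.1604e+5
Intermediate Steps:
E = 28 (E = 7*4 = 28)
q(A) = -1
(P(E) + sqrt((7 - 1*(-23)) + q(S(4, 0))))*(-147) = (28**2 + sqrt((7 - 1*(-23)) - 1))*(-147) = (784 + sqrt((7 + 23) - 1))*(-147) = (784 + sqrt(30 - 1))*(-147) = (784 + sqrt(29))*(-147) = -115248 - 147*sqrt(29)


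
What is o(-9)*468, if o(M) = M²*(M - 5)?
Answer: -530712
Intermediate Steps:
o(M) = M²*(-5 + M)
o(-9)*468 = ((-9)²*(-5 - 9))*468 = (81*(-14))*468 = -1134*468 = -530712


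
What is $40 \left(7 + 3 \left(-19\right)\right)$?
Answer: $-2000$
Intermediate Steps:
$40 \left(7 + 3 \left(-19\right)\right) = 40 \left(7 - 57\right) = 40 \left(-50\right) = -2000$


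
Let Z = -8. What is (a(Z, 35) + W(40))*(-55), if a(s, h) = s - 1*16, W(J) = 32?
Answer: -440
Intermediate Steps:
a(s, h) = -16 + s (a(s, h) = s - 16 = -16 + s)
(a(Z, 35) + W(40))*(-55) = ((-16 - 8) + 32)*(-55) = (-24 + 32)*(-55) = 8*(-55) = -440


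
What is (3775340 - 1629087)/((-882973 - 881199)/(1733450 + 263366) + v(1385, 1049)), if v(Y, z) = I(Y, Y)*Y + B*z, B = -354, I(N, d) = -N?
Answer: -1071418082612/1142963442527 ≈ -0.93740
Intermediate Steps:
v(Y, z) = -Y² - 354*z (v(Y, z) = (-Y)*Y - 354*z = -Y² - 354*z)
(3775340 - 1629087)/((-882973 - 881199)/(1733450 + 263366) + v(1385, 1049)) = (3775340 - 1629087)/((-882973 - 881199)/(1733450 + 263366) + (-1*1385² - 354*1049)) = 2146253/(-1764172/1996816 + (-1*1918225 - 371346)) = 2146253/(-1764172*1/1996816 + (-1918225 - 371346)) = 2146253/(-441043/499204 - 2289571) = 2146253/(-1142963442527/499204) = 2146253*(-499204/1142963442527) = -1071418082612/1142963442527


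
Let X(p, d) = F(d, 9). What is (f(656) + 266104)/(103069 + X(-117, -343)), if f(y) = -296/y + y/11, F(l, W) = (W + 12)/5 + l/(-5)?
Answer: 1200395965/465169518 ≈ 2.5806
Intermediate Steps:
F(l, W) = 12/5 - l/5 + W/5 (F(l, W) = (12 + W)*(⅕) + l*(-⅕) = (12/5 + W/5) - l/5 = 12/5 - l/5 + W/5)
X(p, d) = 21/5 - d/5 (X(p, d) = 12/5 - d/5 + (⅕)*9 = 12/5 - d/5 + 9/5 = 21/5 - d/5)
f(y) = -296/y + y/11 (f(y) = -296/y + y*(1/11) = -296/y + y/11)
(f(656) + 266104)/(103069 + X(-117, -343)) = ((-296/656 + (1/11)*656) + 266104)/(103069 + (21/5 - ⅕*(-343))) = ((-296*1/656 + 656/11) + 266104)/(103069 + (21/5 + 343/5)) = ((-37/82 + 656/11) + 266104)/(103069 + 364/5) = (53385/902 + 266104)/(515709/5) = (240079193/902)*(5/515709) = 1200395965/465169518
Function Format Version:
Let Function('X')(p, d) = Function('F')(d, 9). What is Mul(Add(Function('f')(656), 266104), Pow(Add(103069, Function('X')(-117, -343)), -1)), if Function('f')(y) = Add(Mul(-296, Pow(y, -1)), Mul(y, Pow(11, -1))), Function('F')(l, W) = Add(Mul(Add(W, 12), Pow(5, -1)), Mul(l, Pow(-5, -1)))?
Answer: Rational(1200395965, 465169518) ≈ 2.5806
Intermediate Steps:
Function('F')(l, W) = Add(Rational(12, 5), Mul(Rational(-1, 5), l), Mul(Rational(1, 5), W)) (Function('F')(l, W) = Add(Mul(Add(12, W), Rational(1, 5)), Mul(l, Rational(-1, 5))) = Add(Add(Rational(12, 5), Mul(Rational(1, 5), W)), Mul(Rational(-1, 5), l)) = Add(Rational(12, 5), Mul(Rational(-1, 5), l), Mul(Rational(1, 5), W)))
Function('X')(p, d) = Add(Rational(21, 5), Mul(Rational(-1, 5), d)) (Function('X')(p, d) = Add(Rational(12, 5), Mul(Rational(-1, 5), d), Mul(Rational(1, 5), 9)) = Add(Rational(12, 5), Mul(Rational(-1, 5), d), Rational(9, 5)) = Add(Rational(21, 5), Mul(Rational(-1, 5), d)))
Function('f')(y) = Add(Mul(-296, Pow(y, -1)), Mul(Rational(1, 11), y)) (Function('f')(y) = Add(Mul(-296, Pow(y, -1)), Mul(y, Rational(1, 11))) = Add(Mul(-296, Pow(y, -1)), Mul(Rational(1, 11), y)))
Mul(Add(Function('f')(656), 266104), Pow(Add(103069, Function('X')(-117, -343)), -1)) = Mul(Add(Add(Mul(-296, Pow(656, -1)), Mul(Rational(1, 11), 656)), 266104), Pow(Add(103069, Add(Rational(21, 5), Mul(Rational(-1, 5), -343))), -1)) = Mul(Add(Add(Mul(-296, Rational(1, 656)), Rational(656, 11)), 266104), Pow(Add(103069, Add(Rational(21, 5), Rational(343, 5))), -1)) = Mul(Add(Add(Rational(-37, 82), Rational(656, 11)), 266104), Pow(Add(103069, Rational(364, 5)), -1)) = Mul(Add(Rational(53385, 902), 266104), Pow(Rational(515709, 5), -1)) = Mul(Rational(240079193, 902), Rational(5, 515709)) = Rational(1200395965, 465169518)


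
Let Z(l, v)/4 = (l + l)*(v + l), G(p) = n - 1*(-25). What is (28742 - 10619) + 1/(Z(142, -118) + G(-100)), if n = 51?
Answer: 495482821/27340 ≈ 18123.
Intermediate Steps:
G(p) = 76 (G(p) = 51 - 1*(-25) = 51 + 25 = 76)
Z(l, v) = 8*l*(l + v) (Z(l, v) = 4*((l + l)*(v + l)) = 4*((2*l)*(l + v)) = 4*(2*l*(l + v)) = 8*l*(l + v))
(28742 - 10619) + 1/(Z(142, -118) + G(-100)) = (28742 - 10619) + 1/(8*142*(142 - 118) + 76) = 18123 + 1/(8*142*24 + 76) = 18123 + 1/(27264 + 76) = 18123 + 1/27340 = 495482821/27340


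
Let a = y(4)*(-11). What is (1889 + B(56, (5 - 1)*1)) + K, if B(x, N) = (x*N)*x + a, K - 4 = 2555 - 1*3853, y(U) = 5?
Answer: 13084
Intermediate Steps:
K = -1294 (K = 4 + (2555 - 1*3853) = 4 + (2555 - 3853) = 4 - 1298 = -1294)
a = -55 (a = 5*(-11) = -55)
B(x, N) = -55 + N*x**2 (B(x, N) = (x*N)*x - 55 = (N*x)*x - 55 = N*x**2 - 55 = -55 + N*x**2)
(1889 + B(56, (5 - 1)*1)) + K = (1889 + (-55 + ((5 - 1)*1)*56**2)) - 1294 = (1889 + (-55 + (4*1)*3136)) - 1294 = (1889 + (-55 + 4*3136)) - 1294 = (1889 + (-55 + 12544)) - 1294 = (1889 + 12489) - 1294 = 14378 - 1294 = 13084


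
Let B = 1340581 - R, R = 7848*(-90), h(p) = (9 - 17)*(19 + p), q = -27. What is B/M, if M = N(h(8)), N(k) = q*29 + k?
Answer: -2046901/999 ≈ -2048.9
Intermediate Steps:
h(p) = -152 - 8*p (h(p) = -8*(19 + p) = -152 - 8*p)
N(k) = -783 + k (N(k) = -27*29 + k = -783 + k)
M = -999 (M = -783 + (-152 - 8*8) = -783 + (-152 - 64) = -783 - 216 = -999)
R = -706320
B = 2046901 (B = 1340581 - 1*(-706320) = 1340581 + 706320 = 2046901)
B/M = 2046901/(-999) = 2046901*(-1/999) = -2046901/999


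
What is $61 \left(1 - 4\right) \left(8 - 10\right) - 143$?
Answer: $223$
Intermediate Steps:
$61 \left(1 - 4\right) \left(8 - 10\right) - 143 = 61 \left(\left(-3\right) \left(-2\right)\right) - 143 = 61 \cdot 6 - 143 = 366 - 143 = 223$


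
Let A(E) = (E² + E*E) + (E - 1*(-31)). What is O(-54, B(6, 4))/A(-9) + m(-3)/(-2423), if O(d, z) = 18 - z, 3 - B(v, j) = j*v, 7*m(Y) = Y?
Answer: 662031/3120824 ≈ 0.21213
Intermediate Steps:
m(Y) = Y/7
B(v, j) = 3 - j*v
A(E) = 31 + E + 2*E² (A(E) = (E² + E²) + (E + 31) = 2*E² + (31 + E) = 31 + E + 2*E²)
O(-54, B(6, 4))/A(-9) + m(-3)/(-2423) = (18 - (3 - 1*4*6))/(31 - 9 + 2*(-9)²) + ((⅐)*(-3))/(-2423) = (18 - (3 - 24))/(31 - 9 + 2*81) - 3/7*(-1/2423) = (18 - 1*(-21))/(31 - 9 + 162) + 3/16961 = (18 + 21)/184 + 3/16961 = 39*(1/184) + 3/16961 = 39/184 + 3/16961 = 662031/3120824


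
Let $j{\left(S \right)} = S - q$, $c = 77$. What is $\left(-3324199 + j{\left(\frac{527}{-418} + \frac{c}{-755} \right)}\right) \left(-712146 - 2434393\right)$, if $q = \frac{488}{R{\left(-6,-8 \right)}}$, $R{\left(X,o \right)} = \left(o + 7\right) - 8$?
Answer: $\frac{2700761818651670041}{258210} \approx 1.046 \cdot 10^{13}$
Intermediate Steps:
$R{\left(X,o \right)} = -1 + o$ ($R{\left(X,o \right)} = \left(7 + o\right) - 8 = -1 + o$)
$q = - \frac{488}{9}$ ($q = \frac{488}{-1 - 8} = \frac{488}{-9} = 488 \left(- \frac{1}{9}\right) = - \frac{488}{9} \approx -54.222$)
$j{\left(S \right)} = \frac{488}{9} + S$ ($j{\left(S \right)} = S - - \frac{488}{9} = S + \frac{488}{9} = \frac{488}{9} + S$)
$\left(-3324199 + j{\left(\frac{527}{-418} + \frac{c}{-755} \right)}\right) \left(-712146 - 2434393\right) = \left(-3324199 + \left(\frac{488}{9} + \left(\frac{527}{-418} + \frac{77}{-755}\right)\right)\right) \left(-712146 - 2434393\right) = \left(-3324199 + \left(\frac{488}{9} + \left(527 \left(- \frac{1}{418}\right) + 77 \left(- \frac{1}{755}\right)\right)\right)\right) \left(-3146539\right) = \left(-3324199 + \left(\frac{488}{9} - \frac{430071}{315590}\right)\right) \left(-3146539\right) = \left(-3324199 + \frac{150137281}{2840310}\right) \left(-3146539\right) = \left(- \frac{9441605524409}{2840310}\right) \left(-3146539\right) = \frac{2700761818651670041}{258210}$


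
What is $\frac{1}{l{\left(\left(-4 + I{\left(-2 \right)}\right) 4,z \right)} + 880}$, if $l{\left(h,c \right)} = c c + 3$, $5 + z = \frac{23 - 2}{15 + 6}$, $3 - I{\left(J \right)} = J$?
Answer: $\frac{1}{899} \approx 0.0011123$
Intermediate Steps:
$I{\left(J \right)} = 3 - J$
$z = -4$ ($z = -5 + \frac{23 - 2}{15 + 6} = -5 + \frac{21}{21} = -5 + 21 \cdot \frac{1}{21} = -5 + 1 = -4$)
$l{\left(h,c \right)} = 3 + c^{2}$ ($l{\left(h,c \right)} = c^{2} + 3 = 3 + c^{2}$)
$\frac{1}{l{\left(\left(-4 + I{\left(-2 \right)}\right) 4,z \right)} + 880} = \frac{1}{\left(3 + \left(-4\right)^{2}\right) + 880} = \frac{1}{\left(3 + 16\right) + 880} = \frac{1}{19 + 880} = \frac{1}{899}$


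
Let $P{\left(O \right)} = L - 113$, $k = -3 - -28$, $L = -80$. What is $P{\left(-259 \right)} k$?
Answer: $-4825$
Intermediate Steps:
$k = 25$ ($k = -3 + 28 = 25$)
$P{\left(O \right)} = -193$ ($P{\left(O \right)} = -80 - 113 = -193$)
$P{\left(-259 \right)} k = \left(-193\right) 25 = -4825$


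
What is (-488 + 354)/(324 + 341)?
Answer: -134/665 ≈ -0.20150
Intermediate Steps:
(-488 + 354)/(324 + 341) = -134/665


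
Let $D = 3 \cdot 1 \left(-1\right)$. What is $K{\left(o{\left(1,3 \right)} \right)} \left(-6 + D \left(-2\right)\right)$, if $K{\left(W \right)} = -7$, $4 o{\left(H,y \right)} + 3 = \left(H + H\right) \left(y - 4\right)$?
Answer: $0$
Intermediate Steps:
$o{\left(H,y \right)} = - \frac{3}{4} + \frac{H \left(-4 + y\right)}{2}$ ($o{\left(H,y \right)} = - \frac{3}{4} + \frac{\left(H + H\right) \left(y - 4\right)}{4} = - \frac{3}{4} + \frac{2 H \left(-4 + y\right)}{4} = - \frac{3}{4} + \frac{H \left(-4 + y\right)}{2}$)
$D = -3$ ($D = 3 \left(-1\right) = -3$)
$K{\left(o{\left(1,3 \right)} \right)} \left(-6 + D \left(-2\right)\right) = - 7 \left(-6 - -6\right) = - 7 \left(-6 + 6\right) = \left(-7\right) 0 = 0$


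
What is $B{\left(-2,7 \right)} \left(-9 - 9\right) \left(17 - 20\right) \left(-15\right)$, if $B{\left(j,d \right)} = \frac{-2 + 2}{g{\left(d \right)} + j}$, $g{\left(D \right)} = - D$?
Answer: $0$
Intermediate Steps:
$B{\left(j,d \right)} = 0$ ($B{\left(j,d \right)} = \frac{-2 + 2}{- d + j} = \frac{0}{j - d} = 0$)
$B{\left(-2,7 \right)} \left(-9 - 9\right) \left(17 - 20\right) \left(-15\right) = 0 \left(-9 - 9\right) \left(17 - 20\right) \left(-15\right) = 0 \left(\left(-18\right) \left(-3\right)\right) \left(-15\right) = 0 \cdot 54 \left(-15\right) = 0 \left(-15\right) = 0$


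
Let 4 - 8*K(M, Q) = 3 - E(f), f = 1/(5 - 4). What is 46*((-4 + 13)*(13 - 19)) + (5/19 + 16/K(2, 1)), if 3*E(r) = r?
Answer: -45367/19 ≈ -2387.7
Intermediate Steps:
f = 1 (f = 1/1 = 1)
E(r) = r/3
K(M, Q) = ⅙ (K(M, Q) = ½ - (3 - 1/3)/8 = ½ - (3 - 1*⅓)/8 = ½ - (3 - ⅓)/8 = ½ - ⅛*8/3 = ½ - ⅓ = ⅙)
46*((-4 + 13)*(13 - 19)) + (5/19 + 16/K(2, 1)) = 46*((-4 + 13)*(13 - 19)) + (5/19 + 16/(⅙)) = 46*(9*(-6)) + (5*(1/19) + 16*6) = 46*(-54) + (5/19 + 96) = -2484 + 1829/19 = -45367/19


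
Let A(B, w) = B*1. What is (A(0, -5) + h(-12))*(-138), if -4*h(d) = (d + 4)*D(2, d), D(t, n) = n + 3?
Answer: 2484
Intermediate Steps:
D(t, n) = 3 + n
A(B, w) = B
h(d) = -(3 + d)*(4 + d)/4 (h(d) = -(d + 4)*(3 + d)/4 = -(4 + d)*(3 + d)/4 = -(3 + d)*(4 + d)/4)
(A(0, -5) + h(-12))*(-138) = (0 - (3 - 12)*(4 - 12)/4)*(-138) = (0 - 1/4*(-9)*(-8))*(-138) = (0 - 18)*(-138) = -18*(-138) = 2484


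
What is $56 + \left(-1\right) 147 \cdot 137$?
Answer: $-20083$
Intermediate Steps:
$56 + \left(-1\right) 147 \cdot 137 = 56 - 20139 = -20083$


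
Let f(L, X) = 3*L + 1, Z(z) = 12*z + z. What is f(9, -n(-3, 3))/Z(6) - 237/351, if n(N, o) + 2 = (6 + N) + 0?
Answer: -37/117 ≈ -0.31624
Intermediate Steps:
Z(z) = 13*z
n(N, o) = 4 + N (n(N, o) = -2 + ((6 + N) + 0) = -2 + (6 + N) = 4 + N)
f(L, X) = 1 + 3*L
f(9, -n(-3, 3))/Z(6) - 237/351 = (1 + 3*9)/((13*6)) - 237/351 = (1 + 27)/78 - 237*1/351 = 28*(1/78) - 79/117 = 14/39 - 79/117 = -37/117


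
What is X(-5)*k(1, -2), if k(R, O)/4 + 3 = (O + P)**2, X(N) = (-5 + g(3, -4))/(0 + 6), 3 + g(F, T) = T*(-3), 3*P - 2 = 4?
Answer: -8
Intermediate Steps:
P = 2 (P = 2/3 + (1/3)*4 = 2/3 + 4/3 = 2)
g(F, T) = -3 - 3*T (g(F, T) = -3 + T*(-3) = -3 - 3*T)
X(N) = 2/3 (X(N) = (-5 + (-3 - 3*(-4)))/(0 + 6) = (-5 + (-3 + 12))/6 = (-5 + 9)*(1/6) = 4*(1/6) = 2/3)
k(R, O) = -12 + 4*(2 + O)**2 (k(R, O) = -12 + 4*(O + 2)**2 = -12 + 4*(2 + O)**2)
X(-5)*k(1, -2) = 2*(-12 + 4*(2 - 2)**2)/3 = 2*(-12 + 4*0**2)/3 = 2*(-12 + 4*0)/3 = 2*(-12 + 0)/3 = (2/3)*(-12) = -8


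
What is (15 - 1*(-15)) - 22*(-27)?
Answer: 624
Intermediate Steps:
(15 - 1*(-15)) - 22*(-27) = (15 + 15) + 594 = 30 + 594 = 624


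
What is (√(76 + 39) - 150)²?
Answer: (150 - √115)² ≈ 19398.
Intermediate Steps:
(√(76 + 39) - 150)² = (√115 - 150)² = (-150 + √115)²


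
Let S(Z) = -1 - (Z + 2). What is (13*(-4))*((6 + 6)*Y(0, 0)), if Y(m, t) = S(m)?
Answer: 1872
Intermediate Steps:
S(Z) = -3 - Z (S(Z) = -1 - (2 + Z) = -1 + (-2 - Z) = -3 - Z)
Y(m, t) = -3 - m
(13*(-4))*((6 + 6)*Y(0, 0)) = (13*(-4))*((6 + 6)*(-3 - 1*0)) = -624*(-3 + 0) = -624*(-3) = -52*(-36) = 1872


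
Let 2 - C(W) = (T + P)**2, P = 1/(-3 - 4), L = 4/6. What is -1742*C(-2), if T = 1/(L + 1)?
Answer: -3821948/1225 ≈ -3120.0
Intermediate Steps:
L = 2/3 (L = 4*(1/6) = 2/3 ≈ 0.66667)
P = -1/7 (P = 1/(-7) = -1/7 ≈ -0.14286)
T = 3/5 (T = 1/(2/3 + 1) = 1/(5/3) = 3/5 ≈ 0.60000)
C(W) = 2194/1225 (C(W) = 2 - (3/5 - 1/7)**2 = 2 - (16/35)**2 = 2 - 1*256/1225 = 2 - 256/1225 = 2194/1225)
-1742*C(-2) = -1742*2194/1225 = -3821948/1225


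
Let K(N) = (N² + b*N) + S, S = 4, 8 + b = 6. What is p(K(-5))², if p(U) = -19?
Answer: 361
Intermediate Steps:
b = -2 (b = -8 + 6 = -2)
K(N) = 4 + N² - 2*N (K(N) = (N² - 2*N) + 4 = 4 + N² - 2*N)
p(K(-5))² = (-19)² = 361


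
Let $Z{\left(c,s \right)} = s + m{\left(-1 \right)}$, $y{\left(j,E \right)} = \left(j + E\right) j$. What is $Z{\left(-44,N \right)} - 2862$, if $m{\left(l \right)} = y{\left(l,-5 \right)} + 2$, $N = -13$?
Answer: $-2867$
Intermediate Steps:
$y{\left(j,E \right)} = j \left(E + j\right)$ ($y{\left(j,E \right)} = \left(E + j\right) j = j \left(E + j\right)$)
$m{\left(l \right)} = 2 + l \left(-5 + l\right)$ ($m{\left(l \right)} = l \left(-5 + l\right) + 2 = 2 + l \left(-5 + l\right)$)
$Z{\left(c,s \right)} = 8 + s$ ($Z{\left(c,s \right)} = s + \left(2 - \left(-5 - 1\right)\right) = s + \left(2 - -6\right) = s + \left(2 + 6\right) = s + 8 = 8 + s$)
$Z{\left(-44,N \right)} - 2862 = \left(8 - 13\right) - 2862 = -5 - 2862 = -2867$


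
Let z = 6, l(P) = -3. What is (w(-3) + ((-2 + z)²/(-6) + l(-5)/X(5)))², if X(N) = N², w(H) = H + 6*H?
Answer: 3182656/5625 ≈ 565.81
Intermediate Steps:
w(H) = 7*H
(w(-3) + ((-2 + z)²/(-6) + l(-5)/X(5)))² = (7*(-3) + ((-2 + 6)²/(-6) - 3/(5²)))² = (-21 + (4²*(-⅙) - 3/25))² = (-21 + (16*(-⅙) - 3*1/25))² = (-21 + (-8/3 - 3/25))² = (-21 - 209/75)² = (-1784/75)² = 3182656/5625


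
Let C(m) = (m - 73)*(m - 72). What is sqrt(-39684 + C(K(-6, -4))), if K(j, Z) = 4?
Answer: 108*I*sqrt(3) ≈ 187.06*I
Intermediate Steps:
C(m) = (-73 + m)*(-72 + m)
sqrt(-39684 + C(K(-6, -4))) = sqrt(-39684 + (5256 + 4**2 - 145*4)) = sqrt(-39684 + (5256 + 16 - 580)) = sqrt(-39684 + 4692) = sqrt(-34992) = 108*I*sqrt(3)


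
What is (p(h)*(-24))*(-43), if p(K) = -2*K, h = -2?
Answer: 4128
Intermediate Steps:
(p(h)*(-24))*(-43) = (-2*(-2)*(-24))*(-43) = (4*(-24))*(-43) = -96*(-43) = 4128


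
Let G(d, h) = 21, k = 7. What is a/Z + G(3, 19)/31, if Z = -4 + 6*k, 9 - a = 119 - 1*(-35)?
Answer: -3697/1178 ≈ -3.1384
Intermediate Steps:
a = -145 (a = 9 - (119 - 1*(-35)) = 9 - (119 + 35) = 9 - 1*154 = 9 - 154 = -145)
Z = 38 (Z = -4 + 6*7 = -4 + 42 = 38)
a/Z + G(3, 19)/31 = -145/38 + 21/31 = -3697/1178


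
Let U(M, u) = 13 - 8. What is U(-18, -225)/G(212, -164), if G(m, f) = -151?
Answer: -5/151 ≈ -0.033113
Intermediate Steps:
U(M, u) = 5
U(-18, -225)/G(212, -164) = 5/(-151) = 5*(-1/151) = -5/151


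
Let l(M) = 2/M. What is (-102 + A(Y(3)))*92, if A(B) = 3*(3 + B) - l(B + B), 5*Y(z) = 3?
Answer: -128156/15 ≈ -8543.7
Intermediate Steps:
Y(z) = ⅗ (Y(z) = (⅕)*3 = ⅗)
A(B) = 9 - 1/B + 3*B (A(B) = 3*(3 + B) - 2/(B + B) = (9 + 3*B) - 2/(2*B) = (9 + 3*B) - 2*1/(2*B) = (9 + 3*B) - 1/B = 9 - 1/B + 3*B)
(-102 + A(Y(3)))*92 = (-102 + (9 - 1/⅗ + 3*(⅗)))*92 = (-102 + (9 - 1*5/3 + 9/5))*92 = (-102 + (9 - 5/3 + 9/5))*92 = (-102 + 137/15)*92 = -1393/15*92 = -128156/15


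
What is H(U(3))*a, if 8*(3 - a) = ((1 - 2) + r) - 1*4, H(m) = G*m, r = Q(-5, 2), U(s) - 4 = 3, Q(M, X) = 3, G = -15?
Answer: -1365/4 ≈ -341.25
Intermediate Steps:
U(s) = 7 (U(s) = 4 + 3 = 7)
r = 3
H(m) = -15*m
a = 13/4 (a = 3 - (((1 - 2) + 3) - 1*4)/8 = 3 - ((-1 + 3) - 4)/8 = 3 - (2 - 4)/8 = 3 - ⅛*(-2) = 3 + ¼ = 13/4 ≈ 3.2500)
H(U(3))*a = -15*7*(13/4) = -105*13/4 = -1365/4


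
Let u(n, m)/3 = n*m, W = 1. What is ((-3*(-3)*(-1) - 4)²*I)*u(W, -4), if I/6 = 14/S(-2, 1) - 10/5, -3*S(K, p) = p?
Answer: 535392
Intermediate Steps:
S(K, p) = -p/3
I = -264 (I = 6*(14/((-⅓*1)) - 10/5) = 6*(14/(-⅓) - 10*⅕) = 6*(14*(-3) - 2) = 6*(-42 - 2) = 6*(-44) = -264)
u(n, m) = 3*m*n (u(n, m) = 3*(n*m) = 3*(m*n) = 3*m*n)
((-3*(-3)*(-1) - 4)²*I)*u(W, -4) = ((-3*(-3)*(-1) - 4)²*(-264))*(3*(-4)*1) = ((9*(-1) - 4)²*(-264))*(-12) = ((-9 - 4)²*(-264))*(-12) = ((-13)²*(-264))*(-12) = (169*(-264))*(-12) = -44616*(-12) = 535392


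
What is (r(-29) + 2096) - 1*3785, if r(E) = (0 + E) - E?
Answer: -1689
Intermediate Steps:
r(E) = 0 (r(E) = E - E = 0)
(r(-29) + 2096) - 1*3785 = (0 + 2096) - 1*3785 = 2096 - 3785 = -1689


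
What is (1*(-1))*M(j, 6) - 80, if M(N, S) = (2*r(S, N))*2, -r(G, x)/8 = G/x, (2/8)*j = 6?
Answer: -72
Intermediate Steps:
j = 24 (j = 4*6 = 24)
r(G, x) = -8*G/x
M(N, S) = -32*S/N (M(N, S) = (2*(-8*S/N))*2 = -16*S/N*2 = -32*S/N)
(1*(-1))*M(j, 6) - 80 = (1*(-1))*(-32*6/24) - 80 = -(-32)*6/24 - 80 = -1*(-8) - 80 = 8 - 80 = -72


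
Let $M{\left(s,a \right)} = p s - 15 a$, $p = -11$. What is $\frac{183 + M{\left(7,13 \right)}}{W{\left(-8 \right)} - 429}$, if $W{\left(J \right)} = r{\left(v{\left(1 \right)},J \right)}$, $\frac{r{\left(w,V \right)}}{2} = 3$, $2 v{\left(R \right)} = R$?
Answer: $\frac{89}{423} \approx 0.2104$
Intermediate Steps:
$M{\left(s,a \right)} = - 15 a - 11 s$ ($M{\left(s,a \right)} = - 11 s - 15 a = - 15 a - 11 s$)
$v{\left(R \right)} = \frac{R}{2}$
$r{\left(w,V \right)} = 6$ ($r{\left(w,V \right)} = 2 \cdot 3 = 6$)
$W{\left(J \right)} = 6$
$\frac{183 + M{\left(7,13 \right)}}{W{\left(-8 \right)} - 429} = \frac{183 - 272}{6 - 429} = \frac{183 - 272}{-423} = \left(183 - 272\right) \left(- \frac{1}{423}\right) = \left(-89\right) \left(- \frac{1}{423}\right) = \frac{89}{423}$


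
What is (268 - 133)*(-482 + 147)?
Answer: -45225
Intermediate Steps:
(268 - 133)*(-482 + 147) = 135*(-335) = -45225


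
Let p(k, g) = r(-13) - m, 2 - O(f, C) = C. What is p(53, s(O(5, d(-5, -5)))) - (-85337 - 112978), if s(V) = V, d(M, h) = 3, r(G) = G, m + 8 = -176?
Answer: 198486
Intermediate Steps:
m = -184 (m = -8 - 176 = -184)
O(f, C) = 2 - C
p(k, g) = 171 (p(k, g) = -13 - 1*(-184) = -13 + 184 = 171)
p(53, s(O(5, d(-5, -5)))) - (-85337 - 112978) = 171 - (-85337 - 112978) = 171 - 1*(-198315) = 171 + 198315 = 198486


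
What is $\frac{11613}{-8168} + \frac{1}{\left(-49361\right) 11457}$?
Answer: $- \frac{6567488018069}{4619240684136} \approx -1.4218$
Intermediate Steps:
$\frac{11613}{-8168} + \frac{1}{\left(-49361\right) 11457} = 11613 \left(- \frac{1}{8168}\right) - \frac{1}{565528977} = - \frac{11613}{8168} - \frac{1}{565528977} = - \frac{6567488018069}{4619240684136}$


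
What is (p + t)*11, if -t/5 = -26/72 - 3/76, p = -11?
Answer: -33847/342 ≈ -98.968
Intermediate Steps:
t = 685/342 (t = -5*(-26/72 - 3/76) = -5*(-26*1/72 - 3*1/76) = -5*(-13/36 - 3/76) = -5*(-137/342) = 685/342 ≈ 2.0029)
(p + t)*11 = (-11 + 685/342)*11 = -3077/342*11 = -33847/342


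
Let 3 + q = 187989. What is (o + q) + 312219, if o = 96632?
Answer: 596837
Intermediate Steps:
q = 187986 (q = -3 + 187989 = 187986)
(o + q) + 312219 = (96632 + 187986) + 312219 = 284618 + 312219 = 596837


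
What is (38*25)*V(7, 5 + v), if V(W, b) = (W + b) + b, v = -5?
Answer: 6650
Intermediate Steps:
V(W, b) = W + 2*b
(38*25)*V(7, 5 + v) = (38*25)*(7 + 2*(5 - 5)) = 950*(7 + 2*0) = 950*(7 + 0) = 950*7 = 6650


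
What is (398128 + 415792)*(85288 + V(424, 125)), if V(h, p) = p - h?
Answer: 69174246880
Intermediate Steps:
(398128 + 415792)*(85288 + V(424, 125)) = (398128 + 415792)*(85288 + (125 - 1*424)) = 813920*(85288 + (125 - 424)) = 813920*(85288 - 299) = 813920*84989 = 69174246880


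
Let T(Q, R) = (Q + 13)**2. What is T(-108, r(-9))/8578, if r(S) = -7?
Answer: 9025/8578 ≈ 1.0521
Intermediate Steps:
T(Q, R) = (13 + Q)**2
T(-108, r(-9))/8578 = (13 - 108)**2/8578 = (-95)**2*(1/8578) = 9025*(1/8578) = 9025/8578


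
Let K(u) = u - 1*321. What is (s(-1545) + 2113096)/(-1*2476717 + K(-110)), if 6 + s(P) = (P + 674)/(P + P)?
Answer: -6529448971/7654387320 ≈ -0.85303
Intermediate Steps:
s(P) = -6 + (674 + P)/(2*P) (s(P) = -6 + (P + 674)/(P + P) = -6 + (674 + P)/((2*P)) = -6 + (674 + P)*(1/(2*P)) = -6 + (674 + P)/(2*P))
K(u) = -321 + u (K(u) = u - 321 = -321 + u)
(s(-1545) + 2113096)/(-1*2476717 + K(-110)) = ((-11/2 + 337/(-1545)) + 2113096)/(-1*2476717 + (-321 - 110)) = ((-11/2 + 337*(-1/1545)) + 2113096)/(-2476717 - 431) = ((-11/2 - 337/1545) + 2113096)/(-2477148) = (-17669/3090 + 2113096)*(-1/2477148) = (6529448971/3090)*(-1/2477148) = -6529448971/7654387320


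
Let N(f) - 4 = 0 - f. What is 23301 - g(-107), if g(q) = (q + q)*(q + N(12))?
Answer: -1309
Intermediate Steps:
N(f) = 4 - f (N(f) = 4 + (0 - f) = 4 - f)
g(q) = 2*q*(-8 + q) (g(q) = (q + q)*(q + (4 - 1*12)) = (2*q)*(q + (4 - 12)) = (2*q)*(q - 8) = (2*q)*(-8 + q) = 2*q*(-8 + q))
23301 - g(-107) = 23301 - 2*(-107)*(-8 - 107) = 23301 - 2*(-107)*(-115) = 23301 - 1*24610 = 23301 - 24610 = -1309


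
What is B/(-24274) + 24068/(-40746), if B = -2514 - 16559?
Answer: 96460913/494534202 ≈ 0.19505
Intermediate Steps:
B = -19073
B/(-24274) + 24068/(-40746) = -19073/(-24274) + 24068/(-40746) = -19073*(-1/24274) + 24068*(-1/40746) = 19073/24274 - 12034/20373 = 96460913/494534202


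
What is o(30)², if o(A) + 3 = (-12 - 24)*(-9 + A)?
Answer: 576081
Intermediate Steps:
o(A) = 321 - 36*A (o(A) = -3 + (-12 - 24)*(-9 + A) = -3 - 36*(-9 + A) = -3 + (324 - 36*A) = 321 - 36*A)
o(30)² = (321 - 36*30)² = (321 - 1080)² = (-759)² = 576081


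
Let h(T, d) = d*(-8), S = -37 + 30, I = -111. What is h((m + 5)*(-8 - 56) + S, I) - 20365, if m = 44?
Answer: -19477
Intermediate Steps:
S = -7
h(T, d) = -8*d
h((m + 5)*(-8 - 56) + S, I) - 20365 = -8*(-111) - 20365 = 888 - 20365 = -19477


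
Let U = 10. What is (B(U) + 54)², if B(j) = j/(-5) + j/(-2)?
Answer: 2209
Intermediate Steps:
B(j) = -7*j/10 (B(j) = j*(-⅕) + j*(-½) = -j/5 - j/2 = -7*j/10)
(B(U) + 54)² = (-7/10*10 + 54)² = (-7 + 54)² = 47² = 2209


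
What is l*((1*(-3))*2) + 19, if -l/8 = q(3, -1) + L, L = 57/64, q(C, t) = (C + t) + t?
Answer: 439/4 ≈ 109.75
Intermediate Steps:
q(C, t) = C + 2*t
L = 57/64 (L = 57*(1/64) = 57/64 ≈ 0.89063)
l = -121/8 (l = -8*((3 + 2*(-1)) + 57/64) = -8*((3 - 2) + 57/64) = -8*(1 + 57/64) = -8*121/64 = -121/8 ≈ -15.125)
l*((1*(-3))*2) + 19 = -121*1*(-3)*2/8 + 19 = -(-363)*2/8 + 19 = -121/8*(-6) + 19 = 363/4 + 19 = 439/4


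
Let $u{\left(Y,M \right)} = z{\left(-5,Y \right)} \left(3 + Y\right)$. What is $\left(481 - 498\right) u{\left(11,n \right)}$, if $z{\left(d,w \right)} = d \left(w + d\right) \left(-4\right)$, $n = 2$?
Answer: $-28560$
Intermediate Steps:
$z{\left(d,w \right)} = d \left(- 4 d - 4 w\right)$ ($z{\left(d,w \right)} = d \left(d + w\right) \left(-4\right) = d \left(- 4 d - 4 w\right)$)
$u{\left(Y,M \right)} = \left(-100 + 20 Y\right) \left(3 + Y\right)$ ($u{\left(Y,M \right)} = \left(-4\right) \left(-5\right) \left(-5 + Y\right) \left(3 + Y\right) = \left(-100 + 20 Y\right) \left(3 + Y\right)$)
$\left(481 - 498\right) u{\left(11,n \right)} = \left(481 - 498\right) 20 \left(-5 + 11\right) \left(3 + 11\right) = - 17 \cdot 20 \cdot 6 \cdot 14 = \left(-17\right) 1680 = -28560$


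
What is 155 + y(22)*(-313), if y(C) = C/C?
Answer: -158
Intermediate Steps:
y(C) = 1
155 + y(22)*(-313) = 155 + 1*(-313) = 155 - 313 = -158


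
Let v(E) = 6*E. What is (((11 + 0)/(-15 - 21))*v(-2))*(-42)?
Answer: -154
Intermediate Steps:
(((11 + 0)/(-15 - 21))*v(-2))*(-42) = (((11 + 0)/(-15 - 21))*(6*(-2)))*(-42) = ((11/(-36))*(-12))*(-42) = ((11*(-1/36))*(-12))*(-42) = -11/36*(-12)*(-42) = (11/3)*(-42) = -154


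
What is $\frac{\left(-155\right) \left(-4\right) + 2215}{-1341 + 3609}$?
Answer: $\frac{5}{4} \approx 1.25$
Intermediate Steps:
$\frac{\left(-155\right) \left(-4\right) + 2215}{-1341 + 3609} = \frac{620 + 2215}{2268} = 2835 \cdot \frac{1}{2268} = \frac{5}{4}$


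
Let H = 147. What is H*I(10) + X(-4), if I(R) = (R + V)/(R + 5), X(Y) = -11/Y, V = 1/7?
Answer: 2043/20 ≈ 102.15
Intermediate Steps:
V = 1/7 ≈ 0.14286
I(R) = (1/7 + R)/(5 + R) (I(R) = (R + 1/7)/(R + 5) = (1/7 + R)/(5 + R))
H*I(10) + X(-4) = 147*((1/7 + 10)/(5 + 10)) - 11/(-4) = 147*((71/7)/15) - 11*(-1/4) = 147*((1/15)*(71/7)) + 11/4 = 147*(71/105) + 11/4 = 497/5 + 11/4 = 2043/20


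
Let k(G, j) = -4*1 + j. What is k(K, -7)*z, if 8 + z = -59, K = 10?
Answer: 737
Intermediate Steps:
k(G, j) = -4 + j
z = -67 (z = -8 - 59 = -67)
k(K, -7)*z = (-4 - 7)*(-67) = -11*(-67) = 737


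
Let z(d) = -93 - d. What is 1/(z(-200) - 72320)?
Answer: -1/72213 ≈ -1.3848e-5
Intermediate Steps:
1/(z(-200) - 72320) = 1/((-93 - 1*(-200)) - 72320) = 1/((-93 + 200) - 72320) = 1/(107 - 72320) = 1/(-72213) = -1/72213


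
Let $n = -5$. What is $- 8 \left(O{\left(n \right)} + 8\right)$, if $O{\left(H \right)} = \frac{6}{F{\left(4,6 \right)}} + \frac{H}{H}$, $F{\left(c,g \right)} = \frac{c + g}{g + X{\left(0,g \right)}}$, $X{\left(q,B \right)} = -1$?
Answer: $-96$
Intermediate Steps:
$F{\left(c,g \right)} = \frac{c + g}{-1 + g}$ ($F{\left(c,g \right)} = \frac{c + g}{g - 1} = \frac{c + g}{-1 + g}$)
$O{\left(H \right)} = 4$ ($O{\left(H \right)} = \frac{6}{\frac{1}{-1 + 6} \left(4 + 6\right)} + \frac{H}{H} = \frac{6}{\frac{1}{5} \cdot 10} + 1 = \frac{6}{2} + 1 = 6 \cdot \frac{1}{2} + 1 = 3 + 1 = 4$)
$- 8 \left(O{\left(n \right)} + 8\right) = - 8 \left(4 + 8\right) = \left(-8\right) 12 = -96$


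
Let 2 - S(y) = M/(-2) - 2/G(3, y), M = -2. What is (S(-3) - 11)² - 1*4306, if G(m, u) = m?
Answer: -37970/9 ≈ -4218.9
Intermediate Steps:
S(y) = 5/3 (S(y) = 2 - (-2/(-2) - 2/3) = 2 - (-2*(-½) - 2*⅓) = 2 - (1 - ⅔) = 2 - 1*⅓ = 2 - ⅓ = 5/3)
(S(-3) - 11)² - 1*4306 = (5/3 - 11)² - 1*4306 = (-28/3)² - 4306 = 784/9 - 4306 = -37970/9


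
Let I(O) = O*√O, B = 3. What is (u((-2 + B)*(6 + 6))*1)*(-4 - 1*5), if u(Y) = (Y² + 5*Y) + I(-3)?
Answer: -1836 + 27*I*√3 ≈ -1836.0 + 46.765*I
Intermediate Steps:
I(O) = O^(3/2)
u(Y) = Y² + 5*Y - 3*I*√3 (u(Y) = (Y² + 5*Y) + (-3)^(3/2) = (Y² + 5*Y) - 3*I*√3 = Y² + 5*Y - 3*I*√3)
(u((-2 + B)*(6 + 6))*1)*(-4 - 1*5) = ((((-2 + 3)*(6 + 6))² + 5*((-2 + 3)*(6 + 6)) - 3*I*√3)*1)*(-4 - 1*5) = (((1*12)² + 5*(1*12) - 3*I*√3)*1)*(-4 - 5) = ((12² + 5*12 - 3*I*√3)*1)*(-9) = ((144 + 60 - 3*I*√3)*1)*(-9) = ((204 - 3*I*√3)*1)*(-9) = (204 - 3*I*√3)*(-9) = -1836 + 27*I*√3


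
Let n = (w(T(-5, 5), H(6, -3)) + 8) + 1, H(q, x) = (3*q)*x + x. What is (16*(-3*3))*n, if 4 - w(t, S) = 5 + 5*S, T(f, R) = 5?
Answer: -42192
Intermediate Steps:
H(q, x) = x + 3*q*x (H(q, x) = 3*q*x + x = x + 3*q*x)
w(t, S) = -1 - 5*S (w(t, S) = 4 - (5 + 5*S) = 4 + (-5 - 5*S) = -1 - 5*S)
n = 293 (n = ((-1 - (-15)*(1 + 3*6)) + 8) + 1 = ((-1 - (-15)*(1 + 18)) + 8) + 1 = ((-1 - (-15)*19) + 8) + 1 = ((-1 - 5*(-57)) + 8) + 1 = ((-1 + 285) + 8) + 1 = (284 + 8) + 1 = 292 + 1 = 293)
(16*(-3*3))*n = (16*(-3*3))*293 = (16*(-9))*293 = -144*293 = -42192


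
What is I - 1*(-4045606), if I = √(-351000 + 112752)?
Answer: 4045606 + 6*I*√6618 ≈ 4.0456e+6 + 488.11*I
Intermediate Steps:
I = 6*I*√6618 (I = √(-238248) = 6*I*√6618 ≈ 488.11*I)
I - 1*(-4045606) = 6*I*√6618 - 1*(-4045606) = 6*I*√6618 + 4045606 = 4045606 + 6*I*√6618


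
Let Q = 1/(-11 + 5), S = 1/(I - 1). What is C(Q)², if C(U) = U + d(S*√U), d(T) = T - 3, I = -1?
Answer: (38 + I*√6)²/144 ≈ 9.9861 + 1.2928*I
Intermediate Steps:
S = -½ (S = 1/(-1 - 1) = 1/(-2) = -½ ≈ -0.50000)
Q = -⅙ (Q = 1/(-6) = -⅙ ≈ -0.16667)
d(T) = -3 + T
C(U) = -3 + U - √U/2 (C(U) = U + (-3 - √U/2) = -3 + U - √U/2)
C(Q)² = (-3 - ⅙ - I*√6/12)² = (-19/6 - I*√6/12)²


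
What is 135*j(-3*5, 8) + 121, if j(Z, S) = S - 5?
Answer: 526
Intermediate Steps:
j(Z, S) = -5 + S
135*j(-3*5, 8) + 121 = 135*(-5 + 8) + 121 = 135*3 + 121 = 405 + 121 = 526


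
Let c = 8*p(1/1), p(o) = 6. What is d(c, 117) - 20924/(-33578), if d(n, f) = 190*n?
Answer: 153126142/16789 ≈ 9120.6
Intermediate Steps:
c = 48 (c = 8*6 = 48)
d(c, 117) - 20924/(-33578) = 190*48 - 20924/(-33578) = 9120 - 20924*(-1/33578) = 9120 + 10462/16789 = 153126142/16789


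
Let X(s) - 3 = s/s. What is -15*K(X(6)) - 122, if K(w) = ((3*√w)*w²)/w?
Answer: -482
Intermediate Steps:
X(s) = 4 (X(s) = 3 + s/s = 3 + 1 = 4)
K(w) = 3*w^(3/2) (K(w) = (3*w^(5/2))/w = 3*w^(3/2))
-15*K(X(6)) - 122 = -45*4^(3/2) - 122 = -45*8 - 122 = -15*24 - 122 = -360 - 122 = -482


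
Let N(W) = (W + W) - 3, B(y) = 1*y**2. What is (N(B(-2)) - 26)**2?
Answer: 441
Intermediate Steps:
B(y) = y**2
N(W) = -3 + 2*W (N(W) = 2*W - 3 = -3 + 2*W)
(N(B(-2)) - 26)**2 = ((-3 + 2*(-2)**2) - 26)**2 = ((-3 + 2*4) - 26)**2 = ((-3 + 8) - 26)**2 = (5 - 26)**2 = (-21)**2 = 441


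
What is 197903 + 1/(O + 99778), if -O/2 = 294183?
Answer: 96693030963/488588 ≈ 1.9790e+5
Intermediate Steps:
O = -588366 (O = -2*294183 = -588366)
197903 + 1/(O + 99778) = 197903 + 1/(-588366 + 99778) = 197903 + 1/(-488588) = 197903 - 1/488588 = 96693030963/488588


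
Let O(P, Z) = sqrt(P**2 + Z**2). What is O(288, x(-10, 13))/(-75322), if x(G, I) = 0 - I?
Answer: -sqrt(83113)/75322 ≈ -0.0038275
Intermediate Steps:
x(G, I) = -I
O(288, x(-10, 13))/(-75322) = sqrt(288**2 + (-1*13)**2)/(-75322) = sqrt(82944 + (-13)**2)*(-1/75322) = sqrt(82944 + 169)*(-1/75322) = sqrt(83113)*(-1/75322) = -sqrt(83113)/75322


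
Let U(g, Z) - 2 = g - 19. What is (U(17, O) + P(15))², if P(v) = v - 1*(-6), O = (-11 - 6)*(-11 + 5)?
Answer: 441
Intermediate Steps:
O = 102 (O = -17*(-6) = 102)
U(g, Z) = -17 + g (U(g, Z) = 2 + (g - 19) = 2 + (-19 + g) = -17 + g)
P(v) = 6 + v (P(v) = v + 6 = 6 + v)
(U(17, O) + P(15))² = ((-17 + 17) + (6 + 15))² = (0 + 21)² = 21² = 441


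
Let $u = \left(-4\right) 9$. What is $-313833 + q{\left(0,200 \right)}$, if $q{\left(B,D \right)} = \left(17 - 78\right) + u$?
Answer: $-313930$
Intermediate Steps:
$u = -36$
$q{\left(B,D \right)} = -97$ ($q{\left(B,D \right)} = \left(17 - 78\right) - 36 = -61 - 36 = -97$)
$-313833 + q{\left(0,200 \right)} = -313833 - 97 = -313930$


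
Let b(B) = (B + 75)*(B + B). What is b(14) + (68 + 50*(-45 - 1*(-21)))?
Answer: 1360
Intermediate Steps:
b(B) = 2*B*(75 + B) (b(B) = (75 + B)*(2*B) = 2*B*(75 + B))
b(14) + (68 + 50*(-45 - 1*(-21))) = 2*14*(75 + 14) + (68 + 50*(-45 - 1*(-21))) = 2*14*89 + (68 + 50*(-45 + 21)) = 2492 + (68 + 50*(-24)) = 2492 + (68 - 1200) = 2492 - 1132 = 1360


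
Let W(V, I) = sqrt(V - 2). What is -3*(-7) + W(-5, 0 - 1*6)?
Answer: 21 + I*sqrt(7) ≈ 21.0 + 2.6458*I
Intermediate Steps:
W(V, I) = sqrt(-2 + V)
-3*(-7) + W(-5, 0 - 1*6) = -3*(-7) + sqrt(-2 - 5) = 21 + sqrt(-7) = 21 + I*sqrt(7)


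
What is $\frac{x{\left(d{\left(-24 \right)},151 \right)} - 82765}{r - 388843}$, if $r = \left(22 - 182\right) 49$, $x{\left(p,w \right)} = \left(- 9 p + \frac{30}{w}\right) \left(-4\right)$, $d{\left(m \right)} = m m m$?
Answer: $\frac{87644899}{59899133} \approx 1.4632$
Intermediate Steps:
$d{\left(m \right)} = m^{3}$ ($d{\left(m \right)} = m^{2} m = m^{3}$)
$x{\left(p,w \right)} = - \frac{120}{w} + 36 p$
$r = -7840$ ($r = \left(-160\right) 49 = -7840$)
$\frac{x{\left(d{\left(-24 \right)},151 \right)} - 82765}{r - 388843} = \frac{\left(- \frac{120}{151} + 36 \left(-24\right)^{3}\right) - 82765}{-7840 - 388843} = \frac{\left(\left(-120\right) \frac{1}{151} + 36 \left(-13824\right)\right) - 82765}{-396683} = \left(\left(- \frac{120}{151} - 497664\right) - 82765\right) \left(- \frac{1}{396683}\right) = \left(- \frac{75147384}{151} - 82765\right) \left(- \frac{1}{396683}\right) = \left(- \frac{87644899}{151}\right) \left(- \frac{1}{396683}\right) = \frac{87644899}{59899133}$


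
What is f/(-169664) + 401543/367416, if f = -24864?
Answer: 1207231609/974019816 ≈ 1.2394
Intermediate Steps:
f/(-169664) + 401543/367416 = -24864/(-169664) + 401543/367416 = -24864*(-1/169664) + 401543*(1/367416) = 777/5302 + 401543/367416 = 1207231609/974019816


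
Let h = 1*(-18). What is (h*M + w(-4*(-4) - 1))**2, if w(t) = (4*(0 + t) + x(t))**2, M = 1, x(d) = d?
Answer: 31438449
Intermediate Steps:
h = -18
w(t) = 25*t**2 (w(t) = (4*(0 + t) + t)**2 = (4*t + t)**2 = (5*t)**2 = 25*t**2)
(h*M + w(-4*(-4) - 1))**2 = (-18*1 + 25*(-4*(-4) - 1)**2)**2 = (-18 + 25*(16 - 1)**2)**2 = (-18 + 25*15**2)**2 = (-18 + 25*225)**2 = (-18 + 5625)**2 = 5607**2 = 31438449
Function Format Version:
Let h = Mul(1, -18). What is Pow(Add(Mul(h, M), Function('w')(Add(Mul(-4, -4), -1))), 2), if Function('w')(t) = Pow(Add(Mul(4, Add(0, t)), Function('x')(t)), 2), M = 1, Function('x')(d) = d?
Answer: 31438449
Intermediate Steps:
h = -18
Function('w')(t) = Mul(25, Pow(t, 2)) (Function('w')(t) = Pow(Add(Mul(4, Add(0, t)), t), 2) = Pow(Add(Mul(4, t), t), 2) = Pow(Mul(5, t), 2) = Mul(25, Pow(t, 2)))
Pow(Add(Mul(h, M), Function('w')(Add(Mul(-4, -4), -1))), 2) = Pow(Add(Mul(-18, 1), Mul(25, Pow(Add(Mul(-4, -4), -1), 2))), 2) = Pow(Add(-18, Mul(25, Pow(Add(16, -1), 2))), 2) = Pow(Add(-18, Mul(25, Pow(15, 2))), 2) = Pow(Add(-18, Mul(25, 225)), 2) = Pow(Add(-18, 5625), 2) = Pow(5607, 2) = 31438449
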